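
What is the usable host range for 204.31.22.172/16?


Network: 204.31.0.0
Broadcast: 204.31.255.255
First usable = network + 1
Last usable = broadcast - 1
Range: 204.31.0.1 to 204.31.255.254


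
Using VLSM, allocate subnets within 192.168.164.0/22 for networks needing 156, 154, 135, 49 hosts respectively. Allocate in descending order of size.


156 hosts -> /24 (254 usable): 192.168.164.0/24
154 hosts -> /24 (254 usable): 192.168.165.0/24
135 hosts -> /24 (254 usable): 192.168.166.0/24
49 hosts -> /26 (62 usable): 192.168.167.0/26
Allocation: 192.168.164.0/24 (156 hosts, 254 usable); 192.168.165.0/24 (154 hosts, 254 usable); 192.168.166.0/24 (135 hosts, 254 usable); 192.168.167.0/26 (49 hosts, 62 usable)


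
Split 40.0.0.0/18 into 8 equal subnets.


New prefix = 18 + 3 = 21
Each subnet has 2048 addresses
  40.0.0.0/21
  40.0.8.0/21
  40.0.16.0/21
  40.0.24.0/21
  40.0.32.0/21
  40.0.40.0/21
  40.0.48.0/21
  40.0.56.0/21
Subnets: 40.0.0.0/21, 40.0.8.0/21, 40.0.16.0/21, 40.0.24.0/21, 40.0.32.0/21, 40.0.40.0/21, 40.0.48.0/21, 40.0.56.0/21


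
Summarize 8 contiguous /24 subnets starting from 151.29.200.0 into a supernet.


Original prefix: /24
Number of subnets: 8 = 2^3
New prefix = 24 - 3 = 21
Supernet: 151.29.200.0/21


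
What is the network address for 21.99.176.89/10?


IP:   00010101.01100011.10110000.01011001
Mask: 11111111.11000000.00000000.00000000
AND operation:
Net:  00010101.01000000.00000000.00000000
Network: 21.64.0.0/10


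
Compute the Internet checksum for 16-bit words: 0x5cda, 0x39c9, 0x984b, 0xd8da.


Sum all words (with carry folding):
+ 0x5cda = 0x5cda
+ 0x39c9 = 0x96a3
+ 0x984b = 0x2eef
+ 0xd8da = 0x07ca
One's complement: ~0x07ca
Checksum = 0xf835


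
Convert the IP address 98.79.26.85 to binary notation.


98 = 01100010
79 = 01001111
26 = 00011010
85 = 01010101
Binary: 01100010.01001111.00011010.01010101


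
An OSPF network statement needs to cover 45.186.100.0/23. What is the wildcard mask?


Subnet mask: 255.255.254.0
Wildcard = 255.255.255.255 - subnet mask
255 - 255 = 0
255 - 255 = 0
255 - 254 = 1
255 - 0 = 255
Wildcard: 0.0.1.255


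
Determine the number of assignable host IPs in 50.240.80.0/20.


Host bits = 32 - 20 = 12
Total addresses = 2^12 = 4096
Usable = total - 2 (network and broadcast)
Usable hosts: 4094


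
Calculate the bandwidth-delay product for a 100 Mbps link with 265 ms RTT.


BDP = bandwidth * RTT
= 100 Mbps * 265 ms
= 100 * 1e6 * 265 / 1000 bits
= 26500000 bits
= 3312500 bytes
= 3234.8633 KB
BDP = 26500000 bits (3312500 bytes)


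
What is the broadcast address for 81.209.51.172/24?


Network: 81.209.51.0/24
Host bits = 8
Set all host bits to 1:
Broadcast: 81.209.51.255


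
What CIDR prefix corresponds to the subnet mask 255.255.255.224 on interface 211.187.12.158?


Binary: 11111111.11111111.11111111.11100000
Count leading 1s
Prefix: /27


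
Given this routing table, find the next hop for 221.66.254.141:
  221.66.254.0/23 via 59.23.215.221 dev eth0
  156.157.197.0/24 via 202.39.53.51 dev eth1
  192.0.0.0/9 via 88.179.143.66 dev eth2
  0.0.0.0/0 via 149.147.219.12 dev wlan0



Longest prefix match for 221.66.254.141:
  /23 221.66.254.0: MATCH
  /24 156.157.197.0: no
  /9 192.0.0.0: no
  /0 0.0.0.0: MATCH
Selected: next-hop 59.23.215.221 via eth0 (matched /23)


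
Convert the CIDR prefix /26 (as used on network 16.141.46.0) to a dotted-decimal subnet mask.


/26 means 26 network bits, 6 host bits
Binary: 11111111111111111111111111000000
Mask: 255.255.255.192


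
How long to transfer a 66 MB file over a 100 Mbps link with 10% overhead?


Effective throughput = 100 * (1 - 10/100) = 90 Mbps
File size in Mb = 66 * 8 = 528 Mb
Time = 528 / 90
Time = 5.8667 seconds


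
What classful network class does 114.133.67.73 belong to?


First octet: 114
Binary: 01110010
0xxxxxxx -> Class A (1-126)
Class A, default mask 255.0.0.0 (/8)


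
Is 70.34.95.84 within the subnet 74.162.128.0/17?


Subnet network: 74.162.128.0
Test IP AND mask: 70.34.0.0
No, 70.34.95.84 is not in 74.162.128.0/17


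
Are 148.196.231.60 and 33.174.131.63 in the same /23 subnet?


Mask: 255.255.254.0
148.196.231.60 AND mask = 148.196.230.0
33.174.131.63 AND mask = 33.174.130.0
No, different subnets (148.196.230.0 vs 33.174.130.0)


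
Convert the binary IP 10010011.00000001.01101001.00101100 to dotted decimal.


10010011 = 147
00000001 = 1
01101001 = 105
00101100 = 44
IP: 147.1.105.44


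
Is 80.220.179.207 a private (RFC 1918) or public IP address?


RFC 1918 private ranges:
  10.0.0.0/8 (10.0.0.0 - 10.255.255.255)
  172.16.0.0/12 (172.16.0.0 - 172.31.255.255)
  192.168.0.0/16 (192.168.0.0 - 192.168.255.255)
Public (not in any RFC 1918 range)


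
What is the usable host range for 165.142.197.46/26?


Network: 165.142.197.0
Broadcast: 165.142.197.63
First usable = network + 1
Last usable = broadcast - 1
Range: 165.142.197.1 to 165.142.197.62


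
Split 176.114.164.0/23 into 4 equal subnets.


New prefix = 23 + 2 = 25
Each subnet has 128 addresses
  176.114.164.0/25
  176.114.164.128/25
  176.114.165.0/25
  176.114.165.128/25
Subnets: 176.114.164.0/25, 176.114.164.128/25, 176.114.165.0/25, 176.114.165.128/25


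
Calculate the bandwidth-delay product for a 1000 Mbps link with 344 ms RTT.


BDP = bandwidth * RTT
= 1000 Mbps * 344 ms
= 1000 * 1e6 * 344 / 1000 bits
= 344000000 bits
= 43000000 bytes
= 41992.1875 KB
BDP = 344000000 bits (43000000 bytes)


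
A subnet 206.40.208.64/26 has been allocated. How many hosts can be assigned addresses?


Host bits = 32 - 26 = 6
Total addresses = 2^6 = 64
Usable = total - 2 (network and broadcast)
Usable hosts: 62


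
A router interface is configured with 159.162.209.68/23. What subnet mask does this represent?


/23 means 23 network bits, 9 host bits
Binary: 11111111111111111111111000000000
Mask: 255.255.254.0


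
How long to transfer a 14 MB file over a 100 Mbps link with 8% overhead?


Effective throughput = 100 * (1 - 8/100) = 92 Mbps
File size in Mb = 14 * 8 = 112 Mb
Time = 112 / 92
Time = 1.2174 seconds


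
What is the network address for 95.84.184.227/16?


IP:   01011111.01010100.10111000.11100011
Mask: 11111111.11111111.00000000.00000000
AND operation:
Net:  01011111.01010100.00000000.00000000
Network: 95.84.0.0/16


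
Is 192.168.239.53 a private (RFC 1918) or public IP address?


RFC 1918 private ranges:
  10.0.0.0/8 (10.0.0.0 - 10.255.255.255)
  172.16.0.0/12 (172.16.0.0 - 172.31.255.255)
  192.168.0.0/16 (192.168.0.0 - 192.168.255.255)
Private (in 192.168.0.0/16)


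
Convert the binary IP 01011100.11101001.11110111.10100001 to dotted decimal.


01011100 = 92
11101001 = 233
11110111 = 247
10100001 = 161
IP: 92.233.247.161


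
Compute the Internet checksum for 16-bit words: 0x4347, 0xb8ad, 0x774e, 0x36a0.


Sum all words (with carry folding):
+ 0x4347 = 0x4347
+ 0xb8ad = 0xfbf4
+ 0x774e = 0x7343
+ 0x36a0 = 0xa9e3
One's complement: ~0xa9e3
Checksum = 0x561c


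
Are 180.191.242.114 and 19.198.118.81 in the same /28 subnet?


Mask: 255.255.255.240
180.191.242.114 AND mask = 180.191.242.112
19.198.118.81 AND mask = 19.198.118.80
No, different subnets (180.191.242.112 vs 19.198.118.80)


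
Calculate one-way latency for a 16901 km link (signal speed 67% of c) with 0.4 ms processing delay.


Speed = 0.67 * 3e5 km/s = 201000 km/s
Propagation delay = 16901 / 201000 = 0.0841 s = 84.0846 ms
Processing delay = 0.4 ms
Total one-way latency = 84.4846 ms


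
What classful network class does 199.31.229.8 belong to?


First octet: 199
Binary: 11000111
110xxxxx -> Class C (192-223)
Class C, default mask 255.255.255.0 (/24)


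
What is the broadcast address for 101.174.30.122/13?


Network: 101.168.0.0/13
Host bits = 19
Set all host bits to 1:
Broadcast: 101.175.255.255


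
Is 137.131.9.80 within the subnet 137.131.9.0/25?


Subnet network: 137.131.9.0
Test IP AND mask: 137.131.9.0
Yes, 137.131.9.80 is in 137.131.9.0/25


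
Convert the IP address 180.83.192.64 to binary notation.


180 = 10110100
83 = 01010011
192 = 11000000
64 = 01000000
Binary: 10110100.01010011.11000000.01000000


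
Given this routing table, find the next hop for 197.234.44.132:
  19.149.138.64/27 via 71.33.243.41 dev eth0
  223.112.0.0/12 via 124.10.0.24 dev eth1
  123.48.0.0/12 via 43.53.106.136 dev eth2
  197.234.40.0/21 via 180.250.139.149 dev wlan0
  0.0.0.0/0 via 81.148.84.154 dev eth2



Longest prefix match for 197.234.44.132:
  /27 19.149.138.64: no
  /12 223.112.0.0: no
  /12 123.48.0.0: no
  /21 197.234.40.0: MATCH
  /0 0.0.0.0: MATCH
Selected: next-hop 180.250.139.149 via wlan0 (matched /21)


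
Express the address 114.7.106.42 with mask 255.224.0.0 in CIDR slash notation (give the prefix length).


Binary: 11111111.11100000.00000000.00000000
Count leading 1s
Prefix: /11


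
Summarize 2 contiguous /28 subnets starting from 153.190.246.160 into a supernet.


Original prefix: /28
Number of subnets: 2 = 2^1
New prefix = 28 - 1 = 27
Supernet: 153.190.246.160/27


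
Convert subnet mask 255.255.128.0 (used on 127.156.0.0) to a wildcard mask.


Subnet mask: 255.255.128.0
Wildcard = 255.255.255.255 - subnet mask
255 - 255 = 0
255 - 255 = 0
255 - 128 = 127
255 - 0 = 255
Wildcard: 0.0.127.255


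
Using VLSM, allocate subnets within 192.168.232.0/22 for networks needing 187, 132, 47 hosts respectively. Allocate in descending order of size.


187 hosts -> /24 (254 usable): 192.168.232.0/24
132 hosts -> /24 (254 usable): 192.168.233.0/24
47 hosts -> /26 (62 usable): 192.168.234.0/26
Allocation: 192.168.232.0/24 (187 hosts, 254 usable); 192.168.233.0/24 (132 hosts, 254 usable); 192.168.234.0/26 (47 hosts, 62 usable)


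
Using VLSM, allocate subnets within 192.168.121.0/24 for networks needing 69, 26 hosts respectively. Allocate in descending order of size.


69 hosts -> /25 (126 usable): 192.168.121.0/25
26 hosts -> /27 (30 usable): 192.168.121.128/27
Allocation: 192.168.121.0/25 (69 hosts, 126 usable); 192.168.121.128/27 (26 hosts, 30 usable)


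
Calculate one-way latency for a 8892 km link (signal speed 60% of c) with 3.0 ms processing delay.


Speed = 0.6 * 3e5 km/s = 180000 km/s
Propagation delay = 8892 / 180000 = 0.0494 s = 49.4 ms
Processing delay = 3.0 ms
Total one-way latency = 52.4 ms


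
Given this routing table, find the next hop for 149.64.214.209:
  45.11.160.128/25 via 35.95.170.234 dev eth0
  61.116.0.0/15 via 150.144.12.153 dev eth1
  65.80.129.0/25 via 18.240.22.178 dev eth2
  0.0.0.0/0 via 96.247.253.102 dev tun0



Longest prefix match for 149.64.214.209:
  /25 45.11.160.128: no
  /15 61.116.0.0: no
  /25 65.80.129.0: no
  /0 0.0.0.0: MATCH
Selected: next-hop 96.247.253.102 via tun0 (matched /0)


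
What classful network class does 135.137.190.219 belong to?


First octet: 135
Binary: 10000111
10xxxxxx -> Class B (128-191)
Class B, default mask 255.255.0.0 (/16)


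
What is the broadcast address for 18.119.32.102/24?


Network: 18.119.32.0/24
Host bits = 8
Set all host bits to 1:
Broadcast: 18.119.32.255


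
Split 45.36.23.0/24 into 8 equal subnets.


New prefix = 24 + 3 = 27
Each subnet has 32 addresses
  45.36.23.0/27
  45.36.23.32/27
  45.36.23.64/27
  45.36.23.96/27
  45.36.23.128/27
  45.36.23.160/27
  45.36.23.192/27
  45.36.23.224/27
Subnets: 45.36.23.0/27, 45.36.23.32/27, 45.36.23.64/27, 45.36.23.96/27, 45.36.23.128/27, 45.36.23.160/27, 45.36.23.192/27, 45.36.23.224/27


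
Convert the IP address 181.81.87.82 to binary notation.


181 = 10110101
81 = 01010001
87 = 01010111
82 = 01010010
Binary: 10110101.01010001.01010111.01010010


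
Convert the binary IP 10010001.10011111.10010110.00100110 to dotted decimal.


10010001 = 145
10011111 = 159
10010110 = 150
00100110 = 38
IP: 145.159.150.38


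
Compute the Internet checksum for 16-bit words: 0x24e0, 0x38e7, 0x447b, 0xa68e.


Sum all words (with carry folding):
+ 0x24e0 = 0x24e0
+ 0x38e7 = 0x5dc7
+ 0x447b = 0xa242
+ 0xa68e = 0x48d1
One's complement: ~0x48d1
Checksum = 0xb72e


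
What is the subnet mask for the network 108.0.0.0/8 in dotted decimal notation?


/8 means 8 network bits, 24 host bits
Binary: 11111111000000000000000000000000
Mask: 255.0.0.0


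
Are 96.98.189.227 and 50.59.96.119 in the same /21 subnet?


Mask: 255.255.248.0
96.98.189.227 AND mask = 96.98.184.0
50.59.96.119 AND mask = 50.59.96.0
No, different subnets (96.98.184.0 vs 50.59.96.0)


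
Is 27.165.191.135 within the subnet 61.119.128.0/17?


Subnet network: 61.119.128.0
Test IP AND mask: 27.165.128.0
No, 27.165.191.135 is not in 61.119.128.0/17


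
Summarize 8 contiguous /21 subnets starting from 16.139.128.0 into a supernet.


Original prefix: /21
Number of subnets: 8 = 2^3
New prefix = 21 - 3 = 18
Supernet: 16.139.128.0/18


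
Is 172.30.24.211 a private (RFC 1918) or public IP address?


RFC 1918 private ranges:
  10.0.0.0/8 (10.0.0.0 - 10.255.255.255)
  172.16.0.0/12 (172.16.0.0 - 172.31.255.255)
  192.168.0.0/16 (192.168.0.0 - 192.168.255.255)
Private (in 172.16.0.0/12)


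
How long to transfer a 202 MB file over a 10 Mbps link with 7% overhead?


Effective throughput = 10 * (1 - 7/100) = 9.3 Mbps
File size in Mb = 202 * 8 = 1616 Mb
Time = 1616 / 9.3
Time = 173.7634 seconds


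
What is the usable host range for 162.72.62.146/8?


Network: 162.0.0.0
Broadcast: 162.255.255.255
First usable = network + 1
Last usable = broadcast - 1
Range: 162.0.0.1 to 162.255.255.254


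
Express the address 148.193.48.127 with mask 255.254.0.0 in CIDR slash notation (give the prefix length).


Binary: 11111111.11111110.00000000.00000000
Count leading 1s
Prefix: /15


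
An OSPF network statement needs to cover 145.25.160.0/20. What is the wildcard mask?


Subnet mask: 255.255.240.0
Wildcard = 255.255.255.255 - subnet mask
255 - 255 = 0
255 - 255 = 0
255 - 240 = 15
255 - 0 = 255
Wildcard: 0.0.15.255


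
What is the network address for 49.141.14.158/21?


IP:   00110001.10001101.00001110.10011110
Mask: 11111111.11111111.11111000.00000000
AND operation:
Net:  00110001.10001101.00001000.00000000
Network: 49.141.8.0/21


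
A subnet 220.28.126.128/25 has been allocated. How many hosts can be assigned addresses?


Host bits = 32 - 25 = 7
Total addresses = 2^7 = 128
Usable = total - 2 (network and broadcast)
Usable hosts: 126


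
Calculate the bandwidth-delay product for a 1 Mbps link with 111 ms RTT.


BDP = bandwidth * RTT
= 1 Mbps * 111 ms
= 1 * 1e6 * 111 / 1000 bits
= 111000 bits
= 13875 bytes
= 13.5498 KB
BDP = 111000 bits (13875 bytes)


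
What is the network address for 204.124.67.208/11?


IP:   11001100.01111100.01000011.11010000
Mask: 11111111.11100000.00000000.00000000
AND operation:
Net:  11001100.01100000.00000000.00000000
Network: 204.96.0.0/11


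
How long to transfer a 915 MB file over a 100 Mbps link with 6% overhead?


Effective throughput = 100 * (1 - 6/100) = 94 Mbps
File size in Mb = 915 * 8 = 7320 Mb
Time = 7320 / 94
Time = 77.8723 seconds


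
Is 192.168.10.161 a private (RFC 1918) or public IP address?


RFC 1918 private ranges:
  10.0.0.0/8 (10.0.0.0 - 10.255.255.255)
  172.16.0.0/12 (172.16.0.0 - 172.31.255.255)
  192.168.0.0/16 (192.168.0.0 - 192.168.255.255)
Private (in 192.168.0.0/16)


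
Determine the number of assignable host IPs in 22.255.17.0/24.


Host bits = 32 - 24 = 8
Total addresses = 2^8 = 256
Usable = total - 2 (network and broadcast)
Usable hosts: 254


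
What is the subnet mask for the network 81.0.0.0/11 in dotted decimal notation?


/11 means 11 network bits, 21 host bits
Binary: 11111111111000000000000000000000
Mask: 255.224.0.0


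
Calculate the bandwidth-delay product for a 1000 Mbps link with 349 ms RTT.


BDP = bandwidth * RTT
= 1000 Mbps * 349 ms
= 1000 * 1e6 * 349 / 1000 bits
= 349000000 bits
= 43625000 bytes
= 42602.5391 KB
BDP = 349000000 bits (43625000 bytes)


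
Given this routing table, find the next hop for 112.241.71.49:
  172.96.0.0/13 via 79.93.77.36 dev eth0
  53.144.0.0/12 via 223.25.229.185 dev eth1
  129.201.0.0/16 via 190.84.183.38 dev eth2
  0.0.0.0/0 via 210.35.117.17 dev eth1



Longest prefix match for 112.241.71.49:
  /13 172.96.0.0: no
  /12 53.144.0.0: no
  /16 129.201.0.0: no
  /0 0.0.0.0: MATCH
Selected: next-hop 210.35.117.17 via eth1 (matched /0)


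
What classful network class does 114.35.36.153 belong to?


First octet: 114
Binary: 01110010
0xxxxxxx -> Class A (1-126)
Class A, default mask 255.0.0.0 (/8)


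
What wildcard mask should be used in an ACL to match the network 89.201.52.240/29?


Subnet mask: 255.255.255.248
Wildcard = 255.255.255.255 - subnet mask
255 - 255 = 0
255 - 255 = 0
255 - 255 = 0
255 - 248 = 7
Wildcard: 0.0.0.7


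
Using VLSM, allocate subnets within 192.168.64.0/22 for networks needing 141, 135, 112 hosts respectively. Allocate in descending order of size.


141 hosts -> /24 (254 usable): 192.168.64.0/24
135 hosts -> /24 (254 usable): 192.168.65.0/24
112 hosts -> /25 (126 usable): 192.168.66.0/25
Allocation: 192.168.64.0/24 (141 hosts, 254 usable); 192.168.65.0/24 (135 hosts, 254 usable); 192.168.66.0/25 (112 hosts, 126 usable)


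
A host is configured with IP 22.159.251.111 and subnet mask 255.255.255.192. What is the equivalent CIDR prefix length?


Binary: 11111111.11111111.11111111.11000000
Count leading 1s
Prefix: /26


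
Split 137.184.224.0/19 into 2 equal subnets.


New prefix = 19 + 1 = 20
Each subnet has 4096 addresses
  137.184.224.0/20
  137.184.240.0/20
Subnets: 137.184.224.0/20, 137.184.240.0/20


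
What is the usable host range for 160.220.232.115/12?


Network: 160.208.0.0
Broadcast: 160.223.255.255
First usable = network + 1
Last usable = broadcast - 1
Range: 160.208.0.1 to 160.223.255.254


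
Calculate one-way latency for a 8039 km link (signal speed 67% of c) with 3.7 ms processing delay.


Speed = 0.67 * 3e5 km/s = 201000 km/s
Propagation delay = 8039 / 201000 = 0.04 s = 39.995 ms
Processing delay = 3.7 ms
Total one-way latency = 43.695 ms


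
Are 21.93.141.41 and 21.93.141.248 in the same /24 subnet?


Mask: 255.255.255.0
21.93.141.41 AND mask = 21.93.141.0
21.93.141.248 AND mask = 21.93.141.0
Yes, same subnet (21.93.141.0)


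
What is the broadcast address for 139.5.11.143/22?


Network: 139.5.8.0/22
Host bits = 10
Set all host bits to 1:
Broadcast: 139.5.11.255


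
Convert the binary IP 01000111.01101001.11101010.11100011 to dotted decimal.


01000111 = 71
01101001 = 105
11101010 = 234
11100011 = 227
IP: 71.105.234.227


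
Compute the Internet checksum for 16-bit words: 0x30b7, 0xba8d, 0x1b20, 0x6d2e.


Sum all words (with carry folding):
+ 0x30b7 = 0x30b7
+ 0xba8d = 0xeb44
+ 0x1b20 = 0x0665
+ 0x6d2e = 0x7393
One's complement: ~0x7393
Checksum = 0x8c6c


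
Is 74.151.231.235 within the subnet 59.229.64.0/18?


Subnet network: 59.229.64.0
Test IP AND mask: 74.151.192.0
No, 74.151.231.235 is not in 59.229.64.0/18


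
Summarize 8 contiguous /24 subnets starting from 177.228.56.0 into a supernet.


Original prefix: /24
Number of subnets: 8 = 2^3
New prefix = 24 - 3 = 21
Supernet: 177.228.56.0/21


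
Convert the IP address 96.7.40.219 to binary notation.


96 = 01100000
7 = 00000111
40 = 00101000
219 = 11011011
Binary: 01100000.00000111.00101000.11011011


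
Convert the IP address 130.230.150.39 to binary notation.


130 = 10000010
230 = 11100110
150 = 10010110
39 = 00100111
Binary: 10000010.11100110.10010110.00100111


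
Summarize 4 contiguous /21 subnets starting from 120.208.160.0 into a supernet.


Original prefix: /21
Number of subnets: 4 = 2^2
New prefix = 21 - 2 = 19
Supernet: 120.208.160.0/19


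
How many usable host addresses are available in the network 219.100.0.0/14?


Host bits = 32 - 14 = 18
Total addresses = 2^18 = 262144
Usable = total - 2 (network and broadcast)
Usable hosts: 262142


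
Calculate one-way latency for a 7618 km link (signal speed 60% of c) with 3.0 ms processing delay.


Speed = 0.6 * 3e5 km/s = 180000 km/s
Propagation delay = 7618 / 180000 = 0.0423 s = 42.3222 ms
Processing delay = 3.0 ms
Total one-way latency = 45.3222 ms


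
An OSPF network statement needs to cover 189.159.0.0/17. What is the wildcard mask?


Subnet mask: 255.255.128.0
Wildcard = 255.255.255.255 - subnet mask
255 - 255 = 0
255 - 255 = 0
255 - 128 = 127
255 - 0 = 255
Wildcard: 0.0.127.255


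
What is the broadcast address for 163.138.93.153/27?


Network: 163.138.93.128/27
Host bits = 5
Set all host bits to 1:
Broadcast: 163.138.93.159


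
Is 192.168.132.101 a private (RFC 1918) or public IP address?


RFC 1918 private ranges:
  10.0.0.0/8 (10.0.0.0 - 10.255.255.255)
  172.16.0.0/12 (172.16.0.0 - 172.31.255.255)
  192.168.0.0/16 (192.168.0.0 - 192.168.255.255)
Private (in 192.168.0.0/16)


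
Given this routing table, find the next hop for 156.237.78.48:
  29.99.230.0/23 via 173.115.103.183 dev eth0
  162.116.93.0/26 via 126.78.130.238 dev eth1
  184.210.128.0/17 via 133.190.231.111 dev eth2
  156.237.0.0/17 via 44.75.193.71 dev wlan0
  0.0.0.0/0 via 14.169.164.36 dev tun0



Longest prefix match for 156.237.78.48:
  /23 29.99.230.0: no
  /26 162.116.93.0: no
  /17 184.210.128.0: no
  /17 156.237.0.0: MATCH
  /0 0.0.0.0: MATCH
Selected: next-hop 44.75.193.71 via wlan0 (matched /17)


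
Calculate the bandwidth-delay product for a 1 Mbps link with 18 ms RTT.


BDP = bandwidth * RTT
= 1 Mbps * 18 ms
= 1 * 1e6 * 18 / 1000 bits
= 18000 bits
= 2250 bytes
= 2.1973 KB
BDP = 18000 bits (2250 bytes)


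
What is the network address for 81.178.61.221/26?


IP:   01010001.10110010.00111101.11011101
Mask: 11111111.11111111.11111111.11000000
AND operation:
Net:  01010001.10110010.00111101.11000000
Network: 81.178.61.192/26


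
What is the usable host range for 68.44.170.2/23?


Network: 68.44.170.0
Broadcast: 68.44.171.255
First usable = network + 1
Last usable = broadcast - 1
Range: 68.44.170.1 to 68.44.171.254


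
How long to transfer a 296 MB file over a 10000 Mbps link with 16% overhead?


Effective throughput = 10000 * (1 - 16/100) = 8400 Mbps
File size in Mb = 296 * 8 = 2368 Mb
Time = 2368 / 8400
Time = 0.2819 seconds


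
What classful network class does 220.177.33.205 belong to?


First octet: 220
Binary: 11011100
110xxxxx -> Class C (192-223)
Class C, default mask 255.255.255.0 (/24)


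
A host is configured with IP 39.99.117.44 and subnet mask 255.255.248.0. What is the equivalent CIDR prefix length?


Binary: 11111111.11111111.11111000.00000000
Count leading 1s
Prefix: /21


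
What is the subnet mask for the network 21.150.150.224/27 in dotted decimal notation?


/27 means 27 network bits, 5 host bits
Binary: 11111111111111111111111111100000
Mask: 255.255.255.224


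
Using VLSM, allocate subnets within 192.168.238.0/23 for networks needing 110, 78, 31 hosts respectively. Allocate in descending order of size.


110 hosts -> /25 (126 usable): 192.168.238.0/25
78 hosts -> /25 (126 usable): 192.168.238.128/25
31 hosts -> /26 (62 usable): 192.168.239.0/26
Allocation: 192.168.238.0/25 (110 hosts, 126 usable); 192.168.238.128/25 (78 hosts, 126 usable); 192.168.239.0/26 (31 hosts, 62 usable)


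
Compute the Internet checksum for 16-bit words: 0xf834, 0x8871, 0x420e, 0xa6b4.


Sum all words (with carry folding):
+ 0xf834 = 0xf834
+ 0x8871 = 0x80a6
+ 0x420e = 0xc2b4
+ 0xa6b4 = 0x6969
One's complement: ~0x6969
Checksum = 0x9696


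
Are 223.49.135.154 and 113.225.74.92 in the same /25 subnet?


Mask: 255.255.255.128
223.49.135.154 AND mask = 223.49.135.128
113.225.74.92 AND mask = 113.225.74.0
No, different subnets (223.49.135.128 vs 113.225.74.0)


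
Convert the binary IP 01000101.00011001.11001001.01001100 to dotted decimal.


01000101 = 69
00011001 = 25
11001001 = 201
01001100 = 76
IP: 69.25.201.76


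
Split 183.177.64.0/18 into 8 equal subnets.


New prefix = 18 + 3 = 21
Each subnet has 2048 addresses
  183.177.64.0/21
  183.177.72.0/21
  183.177.80.0/21
  183.177.88.0/21
  183.177.96.0/21
  183.177.104.0/21
  183.177.112.0/21
  183.177.120.0/21
Subnets: 183.177.64.0/21, 183.177.72.0/21, 183.177.80.0/21, 183.177.88.0/21, 183.177.96.0/21, 183.177.104.0/21, 183.177.112.0/21, 183.177.120.0/21


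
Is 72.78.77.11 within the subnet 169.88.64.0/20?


Subnet network: 169.88.64.0
Test IP AND mask: 72.78.64.0
No, 72.78.77.11 is not in 169.88.64.0/20


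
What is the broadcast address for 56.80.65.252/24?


Network: 56.80.65.0/24
Host bits = 8
Set all host bits to 1:
Broadcast: 56.80.65.255


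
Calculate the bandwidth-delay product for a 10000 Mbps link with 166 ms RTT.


BDP = bandwidth * RTT
= 10000 Mbps * 166 ms
= 10000 * 1e6 * 166 / 1000 bits
= 1660000000 bits
= 207500000 bytes
= 202636.7188 KB
BDP = 1660000000 bits (207500000 bytes)


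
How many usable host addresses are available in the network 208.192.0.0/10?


Host bits = 32 - 10 = 22
Total addresses = 2^22 = 4194304
Usable = total - 2 (network and broadcast)
Usable hosts: 4194302


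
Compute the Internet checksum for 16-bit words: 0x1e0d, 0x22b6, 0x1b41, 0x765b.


Sum all words (with carry folding):
+ 0x1e0d = 0x1e0d
+ 0x22b6 = 0x40c3
+ 0x1b41 = 0x5c04
+ 0x765b = 0xd25f
One's complement: ~0xd25f
Checksum = 0x2da0


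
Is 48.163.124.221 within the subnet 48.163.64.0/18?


Subnet network: 48.163.64.0
Test IP AND mask: 48.163.64.0
Yes, 48.163.124.221 is in 48.163.64.0/18


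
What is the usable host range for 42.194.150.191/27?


Network: 42.194.150.160
Broadcast: 42.194.150.191
First usable = network + 1
Last usable = broadcast - 1
Range: 42.194.150.161 to 42.194.150.190


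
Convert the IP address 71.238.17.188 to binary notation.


71 = 01000111
238 = 11101110
17 = 00010001
188 = 10111100
Binary: 01000111.11101110.00010001.10111100


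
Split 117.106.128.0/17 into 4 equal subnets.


New prefix = 17 + 2 = 19
Each subnet has 8192 addresses
  117.106.128.0/19
  117.106.160.0/19
  117.106.192.0/19
  117.106.224.0/19
Subnets: 117.106.128.0/19, 117.106.160.0/19, 117.106.192.0/19, 117.106.224.0/19


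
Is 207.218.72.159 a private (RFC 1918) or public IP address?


RFC 1918 private ranges:
  10.0.0.0/8 (10.0.0.0 - 10.255.255.255)
  172.16.0.0/12 (172.16.0.0 - 172.31.255.255)
  192.168.0.0/16 (192.168.0.0 - 192.168.255.255)
Public (not in any RFC 1918 range)


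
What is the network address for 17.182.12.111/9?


IP:   00010001.10110110.00001100.01101111
Mask: 11111111.10000000.00000000.00000000
AND operation:
Net:  00010001.10000000.00000000.00000000
Network: 17.128.0.0/9


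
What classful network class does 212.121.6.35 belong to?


First octet: 212
Binary: 11010100
110xxxxx -> Class C (192-223)
Class C, default mask 255.255.255.0 (/24)


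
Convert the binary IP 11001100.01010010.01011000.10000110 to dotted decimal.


11001100 = 204
01010010 = 82
01011000 = 88
10000110 = 134
IP: 204.82.88.134


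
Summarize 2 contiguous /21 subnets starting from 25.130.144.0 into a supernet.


Original prefix: /21
Number of subnets: 2 = 2^1
New prefix = 21 - 1 = 20
Supernet: 25.130.144.0/20


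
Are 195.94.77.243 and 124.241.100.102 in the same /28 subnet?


Mask: 255.255.255.240
195.94.77.243 AND mask = 195.94.77.240
124.241.100.102 AND mask = 124.241.100.96
No, different subnets (195.94.77.240 vs 124.241.100.96)


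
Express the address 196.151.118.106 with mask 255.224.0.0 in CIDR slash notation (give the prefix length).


Binary: 11111111.11100000.00000000.00000000
Count leading 1s
Prefix: /11


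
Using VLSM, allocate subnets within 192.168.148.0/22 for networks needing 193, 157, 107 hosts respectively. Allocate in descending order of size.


193 hosts -> /24 (254 usable): 192.168.148.0/24
157 hosts -> /24 (254 usable): 192.168.149.0/24
107 hosts -> /25 (126 usable): 192.168.150.0/25
Allocation: 192.168.148.0/24 (193 hosts, 254 usable); 192.168.149.0/24 (157 hosts, 254 usable); 192.168.150.0/25 (107 hosts, 126 usable)


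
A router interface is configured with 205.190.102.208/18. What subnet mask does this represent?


/18 means 18 network bits, 14 host bits
Binary: 11111111111111111100000000000000
Mask: 255.255.192.0


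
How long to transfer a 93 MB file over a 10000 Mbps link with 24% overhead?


Effective throughput = 10000 * (1 - 24/100) = 7600 Mbps
File size in Mb = 93 * 8 = 744 Mb
Time = 744 / 7600
Time = 0.0979 seconds


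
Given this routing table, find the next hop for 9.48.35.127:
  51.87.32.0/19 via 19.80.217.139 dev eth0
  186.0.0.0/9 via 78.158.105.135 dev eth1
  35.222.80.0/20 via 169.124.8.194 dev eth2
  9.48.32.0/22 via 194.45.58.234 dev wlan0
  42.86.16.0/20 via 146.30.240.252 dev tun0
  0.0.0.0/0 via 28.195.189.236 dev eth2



Longest prefix match for 9.48.35.127:
  /19 51.87.32.0: no
  /9 186.0.0.0: no
  /20 35.222.80.0: no
  /22 9.48.32.0: MATCH
  /20 42.86.16.0: no
  /0 0.0.0.0: MATCH
Selected: next-hop 194.45.58.234 via wlan0 (matched /22)


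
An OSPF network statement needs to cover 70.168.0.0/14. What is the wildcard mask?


Subnet mask: 255.252.0.0
Wildcard = 255.255.255.255 - subnet mask
255 - 255 = 0
255 - 252 = 3
255 - 0 = 255
255 - 0 = 255
Wildcard: 0.3.255.255


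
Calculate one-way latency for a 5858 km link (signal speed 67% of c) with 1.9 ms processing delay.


Speed = 0.67 * 3e5 km/s = 201000 km/s
Propagation delay = 5858 / 201000 = 0.0291 s = 29.1443 ms
Processing delay = 1.9 ms
Total one-way latency = 31.0443 ms


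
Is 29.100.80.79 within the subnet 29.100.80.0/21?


Subnet network: 29.100.80.0
Test IP AND mask: 29.100.80.0
Yes, 29.100.80.79 is in 29.100.80.0/21


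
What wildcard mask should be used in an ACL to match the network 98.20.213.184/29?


Subnet mask: 255.255.255.248
Wildcard = 255.255.255.255 - subnet mask
255 - 255 = 0
255 - 255 = 0
255 - 255 = 0
255 - 248 = 7
Wildcard: 0.0.0.7


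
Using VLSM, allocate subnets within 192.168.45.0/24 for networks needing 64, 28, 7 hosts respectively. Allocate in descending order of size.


64 hosts -> /25 (126 usable): 192.168.45.0/25
28 hosts -> /27 (30 usable): 192.168.45.128/27
7 hosts -> /28 (14 usable): 192.168.45.160/28
Allocation: 192.168.45.0/25 (64 hosts, 126 usable); 192.168.45.128/27 (28 hosts, 30 usable); 192.168.45.160/28 (7 hosts, 14 usable)


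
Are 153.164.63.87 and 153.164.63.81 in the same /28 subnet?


Mask: 255.255.255.240
153.164.63.87 AND mask = 153.164.63.80
153.164.63.81 AND mask = 153.164.63.80
Yes, same subnet (153.164.63.80)


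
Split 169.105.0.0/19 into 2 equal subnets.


New prefix = 19 + 1 = 20
Each subnet has 4096 addresses
  169.105.0.0/20
  169.105.16.0/20
Subnets: 169.105.0.0/20, 169.105.16.0/20


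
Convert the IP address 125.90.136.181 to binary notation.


125 = 01111101
90 = 01011010
136 = 10001000
181 = 10110101
Binary: 01111101.01011010.10001000.10110101


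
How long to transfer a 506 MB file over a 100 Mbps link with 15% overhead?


Effective throughput = 100 * (1 - 15/100) = 85 Mbps
File size in Mb = 506 * 8 = 4048 Mb
Time = 4048 / 85
Time = 47.6235 seconds


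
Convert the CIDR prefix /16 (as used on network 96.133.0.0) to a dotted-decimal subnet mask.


/16 means 16 network bits, 16 host bits
Binary: 11111111111111110000000000000000
Mask: 255.255.0.0


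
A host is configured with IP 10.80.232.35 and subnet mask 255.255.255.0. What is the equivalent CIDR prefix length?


Binary: 11111111.11111111.11111111.00000000
Count leading 1s
Prefix: /24


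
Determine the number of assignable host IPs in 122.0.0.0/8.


Host bits = 32 - 8 = 24
Total addresses = 2^24 = 16777216
Usable = total - 2 (network and broadcast)
Usable hosts: 16777214


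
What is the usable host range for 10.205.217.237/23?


Network: 10.205.216.0
Broadcast: 10.205.217.255
First usable = network + 1
Last usable = broadcast - 1
Range: 10.205.216.1 to 10.205.217.254


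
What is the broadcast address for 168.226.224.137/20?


Network: 168.226.224.0/20
Host bits = 12
Set all host bits to 1:
Broadcast: 168.226.239.255


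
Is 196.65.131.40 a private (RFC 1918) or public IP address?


RFC 1918 private ranges:
  10.0.0.0/8 (10.0.0.0 - 10.255.255.255)
  172.16.0.0/12 (172.16.0.0 - 172.31.255.255)
  192.168.0.0/16 (192.168.0.0 - 192.168.255.255)
Public (not in any RFC 1918 range)


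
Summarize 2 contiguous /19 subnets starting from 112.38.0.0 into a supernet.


Original prefix: /19
Number of subnets: 2 = 2^1
New prefix = 19 - 1 = 18
Supernet: 112.38.0.0/18


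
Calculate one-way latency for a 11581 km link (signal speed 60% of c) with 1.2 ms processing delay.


Speed = 0.6 * 3e5 km/s = 180000 km/s
Propagation delay = 11581 / 180000 = 0.0643 s = 64.3389 ms
Processing delay = 1.2 ms
Total one-way latency = 65.5389 ms


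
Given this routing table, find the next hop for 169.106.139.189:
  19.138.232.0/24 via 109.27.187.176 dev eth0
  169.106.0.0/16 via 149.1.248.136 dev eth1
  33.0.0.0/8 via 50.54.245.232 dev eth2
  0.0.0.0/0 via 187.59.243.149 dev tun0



Longest prefix match for 169.106.139.189:
  /24 19.138.232.0: no
  /16 169.106.0.0: MATCH
  /8 33.0.0.0: no
  /0 0.0.0.0: MATCH
Selected: next-hop 149.1.248.136 via eth1 (matched /16)


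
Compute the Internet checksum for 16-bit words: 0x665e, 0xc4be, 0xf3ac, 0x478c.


Sum all words (with carry folding):
+ 0x665e = 0x665e
+ 0xc4be = 0x2b1d
+ 0xf3ac = 0x1eca
+ 0x478c = 0x6656
One's complement: ~0x6656
Checksum = 0x99a9


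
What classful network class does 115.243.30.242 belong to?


First octet: 115
Binary: 01110011
0xxxxxxx -> Class A (1-126)
Class A, default mask 255.0.0.0 (/8)


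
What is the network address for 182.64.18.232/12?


IP:   10110110.01000000.00010010.11101000
Mask: 11111111.11110000.00000000.00000000
AND operation:
Net:  10110110.01000000.00000000.00000000
Network: 182.64.0.0/12


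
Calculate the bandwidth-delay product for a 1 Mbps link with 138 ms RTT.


BDP = bandwidth * RTT
= 1 Mbps * 138 ms
= 1 * 1e6 * 138 / 1000 bits
= 138000 bits
= 17250 bytes
= 16.8457 KB
BDP = 138000 bits (17250 bytes)


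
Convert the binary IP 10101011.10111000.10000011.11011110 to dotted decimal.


10101011 = 171
10111000 = 184
10000011 = 131
11011110 = 222
IP: 171.184.131.222


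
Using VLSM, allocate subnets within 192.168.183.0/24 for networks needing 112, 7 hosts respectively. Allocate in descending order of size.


112 hosts -> /25 (126 usable): 192.168.183.0/25
7 hosts -> /28 (14 usable): 192.168.183.128/28
Allocation: 192.168.183.0/25 (112 hosts, 126 usable); 192.168.183.128/28 (7 hosts, 14 usable)


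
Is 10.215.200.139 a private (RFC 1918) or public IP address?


RFC 1918 private ranges:
  10.0.0.0/8 (10.0.0.0 - 10.255.255.255)
  172.16.0.0/12 (172.16.0.0 - 172.31.255.255)
  192.168.0.0/16 (192.168.0.0 - 192.168.255.255)
Private (in 10.0.0.0/8)


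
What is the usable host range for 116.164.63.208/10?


Network: 116.128.0.0
Broadcast: 116.191.255.255
First usable = network + 1
Last usable = broadcast - 1
Range: 116.128.0.1 to 116.191.255.254


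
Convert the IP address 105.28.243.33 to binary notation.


105 = 01101001
28 = 00011100
243 = 11110011
33 = 00100001
Binary: 01101001.00011100.11110011.00100001


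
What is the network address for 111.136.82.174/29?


IP:   01101111.10001000.01010010.10101110
Mask: 11111111.11111111.11111111.11111000
AND operation:
Net:  01101111.10001000.01010010.10101000
Network: 111.136.82.168/29


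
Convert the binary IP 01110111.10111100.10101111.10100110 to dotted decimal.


01110111 = 119
10111100 = 188
10101111 = 175
10100110 = 166
IP: 119.188.175.166


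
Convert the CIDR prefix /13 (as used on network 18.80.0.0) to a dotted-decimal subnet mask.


/13 means 13 network bits, 19 host bits
Binary: 11111111111110000000000000000000
Mask: 255.248.0.0


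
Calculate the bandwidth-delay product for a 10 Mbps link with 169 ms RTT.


BDP = bandwidth * RTT
= 10 Mbps * 169 ms
= 10 * 1e6 * 169 / 1000 bits
= 1690000 bits
= 211250 bytes
= 206.2988 KB
BDP = 1690000 bits (211250 bytes)


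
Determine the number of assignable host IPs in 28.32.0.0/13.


Host bits = 32 - 13 = 19
Total addresses = 2^19 = 524288
Usable = total - 2 (network and broadcast)
Usable hosts: 524286


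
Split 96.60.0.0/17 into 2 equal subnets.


New prefix = 17 + 1 = 18
Each subnet has 16384 addresses
  96.60.0.0/18
  96.60.64.0/18
Subnets: 96.60.0.0/18, 96.60.64.0/18


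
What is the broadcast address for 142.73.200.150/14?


Network: 142.72.0.0/14
Host bits = 18
Set all host bits to 1:
Broadcast: 142.75.255.255


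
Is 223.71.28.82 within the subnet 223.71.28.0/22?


Subnet network: 223.71.28.0
Test IP AND mask: 223.71.28.0
Yes, 223.71.28.82 is in 223.71.28.0/22


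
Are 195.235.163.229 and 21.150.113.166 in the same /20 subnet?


Mask: 255.255.240.0
195.235.163.229 AND mask = 195.235.160.0
21.150.113.166 AND mask = 21.150.112.0
No, different subnets (195.235.160.0 vs 21.150.112.0)


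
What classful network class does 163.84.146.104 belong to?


First octet: 163
Binary: 10100011
10xxxxxx -> Class B (128-191)
Class B, default mask 255.255.0.0 (/16)


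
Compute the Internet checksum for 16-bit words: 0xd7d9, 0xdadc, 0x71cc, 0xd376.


Sum all words (with carry folding):
+ 0xd7d9 = 0xd7d9
+ 0xdadc = 0xb2b6
+ 0x71cc = 0x2483
+ 0xd376 = 0xf7f9
One's complement: ~0xf7f9
Checksum = 0x0806


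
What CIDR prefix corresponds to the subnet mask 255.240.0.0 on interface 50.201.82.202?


Binary: 11111111.11110000.00000000.00000000
Count leading 1s
Prefix: /12


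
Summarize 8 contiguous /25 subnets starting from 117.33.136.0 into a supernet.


Original prefix: /25
Number of subnets: 8 = 2^3
New prefix = 25 - 3 = 22
Supernet: 117.33.136.0/22


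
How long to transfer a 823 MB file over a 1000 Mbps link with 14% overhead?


Effective throughput = 1000 * (1 - 14/100) = 860 Mbps
File size in Mb = 823 * 8 = 6584 Mb
Time = 6584 / 860
Time = 7.6558 seconds


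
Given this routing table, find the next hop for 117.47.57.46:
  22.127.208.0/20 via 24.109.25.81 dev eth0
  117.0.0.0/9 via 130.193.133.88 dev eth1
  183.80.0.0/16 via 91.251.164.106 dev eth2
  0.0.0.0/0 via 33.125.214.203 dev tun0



Longest prefix match for 117.47.57.46:
  /20 22.127.208.0: no
  /9 117.0.0.0: MATCH
  /16 183.80.0.0: no
  /0 0.0.0.0: MATCH
Selected: next-hop 130.193.133.88 via eth1 (matched /9)


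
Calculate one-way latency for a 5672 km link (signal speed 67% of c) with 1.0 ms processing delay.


Speed = 0.67 * 3e5 km/s = 201000 km/s
Propagation delay = 5672 / 201000 = 0.0282 s = 28.2189 ms
Processing delay = 1.0 ms
Total one-way latency = 29.2189 ms


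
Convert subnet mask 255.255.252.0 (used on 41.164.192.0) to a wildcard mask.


Subnet mask: 255.255.252.0
Wildcard = 255.255.255.255 - subnet mask
255 - 255 = 0
255 - 255 = 0
255 - 252 = 3
255 - 0 = 255
Wildcard: 0.0.3.255


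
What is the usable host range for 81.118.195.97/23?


Network: 81.118.194.0
Broadcast: 81.118.195.255
First usable = network + 1
Last usable = broadcast - 1
Range: 81.118.194.1 to 81.118.195.254


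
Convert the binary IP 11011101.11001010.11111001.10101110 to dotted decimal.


11011101 = 221
11001010 = 202
11111001 = 249
10101110 = 174
IP: 221.202.249.174


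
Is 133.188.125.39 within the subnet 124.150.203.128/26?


Subnet network: 124.150.203.128
Test IP AND mask: 133.188.125.0
No, 133.188.125.39 is not in 124.150.203.128/26


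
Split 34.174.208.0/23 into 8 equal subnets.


New prefix = 23 + 3 = 26
Each subnet has 64 addresses
  34.174.208.0/26
  34.174.208.64/26
  34.174.208.128/26
  34.174.208.192/26
  34.174.209.0/26
  34.174.209.64/26
  34.174.209.128/26
  34.174.209.192/26
Subnets: 34.174.208.0/26, 34.174.208.64/26, 34.174.208.128/26, 34.174.208.192/26, 34.174.209.0/26, 34.174.209.64/26, 34.174.209.128/26, 34.174.209.192/26
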